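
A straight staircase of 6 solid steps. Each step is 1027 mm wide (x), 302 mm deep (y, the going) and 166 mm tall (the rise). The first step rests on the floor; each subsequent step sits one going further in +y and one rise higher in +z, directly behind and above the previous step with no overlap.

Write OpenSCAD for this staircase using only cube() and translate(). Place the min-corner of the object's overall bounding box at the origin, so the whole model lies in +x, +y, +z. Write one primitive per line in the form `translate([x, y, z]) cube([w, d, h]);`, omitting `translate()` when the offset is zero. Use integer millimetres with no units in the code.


cube([1027, 302, 166]);
translate([0, 302, 166]) cube([1027, 302, 166]);
translate([0, 604, 332]) cube([1027, 302, 166]);
translate([0, 906, 498]) cube([1027, 302, 166]);
translate([0, 1208, 664]) cube([1027, 302, 166]);
translate([0, 1510, 830]) cube([1027, 302, 166]);


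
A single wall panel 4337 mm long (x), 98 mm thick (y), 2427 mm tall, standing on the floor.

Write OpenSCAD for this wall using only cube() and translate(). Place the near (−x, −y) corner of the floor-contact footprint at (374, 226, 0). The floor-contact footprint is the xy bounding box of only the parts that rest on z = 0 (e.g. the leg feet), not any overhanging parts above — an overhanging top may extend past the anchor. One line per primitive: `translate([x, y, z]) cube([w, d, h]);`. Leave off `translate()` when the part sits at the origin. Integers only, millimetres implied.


translate([374, 226, 0]) cube([4337, 98, 2427]);


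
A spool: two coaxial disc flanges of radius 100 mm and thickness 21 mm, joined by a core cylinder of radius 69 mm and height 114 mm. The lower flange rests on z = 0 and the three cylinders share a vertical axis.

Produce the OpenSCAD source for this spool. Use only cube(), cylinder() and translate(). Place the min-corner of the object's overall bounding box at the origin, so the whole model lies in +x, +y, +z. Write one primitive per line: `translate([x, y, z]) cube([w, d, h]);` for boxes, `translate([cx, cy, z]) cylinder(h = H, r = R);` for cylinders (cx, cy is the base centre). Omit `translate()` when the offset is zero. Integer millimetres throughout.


translate([100, 100, 0]) cylinder(h = 21, r = 100);
translate([100, 100, 21]) cylinder(h = 114, r = 69);
translate([100, 100, 135]) cylinder(h = 21, r = 100);


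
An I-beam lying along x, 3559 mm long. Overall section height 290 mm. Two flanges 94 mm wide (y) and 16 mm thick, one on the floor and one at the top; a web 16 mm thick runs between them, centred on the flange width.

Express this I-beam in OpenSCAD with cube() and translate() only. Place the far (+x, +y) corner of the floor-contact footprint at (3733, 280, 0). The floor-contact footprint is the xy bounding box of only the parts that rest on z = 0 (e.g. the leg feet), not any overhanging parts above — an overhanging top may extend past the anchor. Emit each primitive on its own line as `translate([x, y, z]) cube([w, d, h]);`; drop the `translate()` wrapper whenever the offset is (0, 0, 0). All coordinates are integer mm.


translate([174, 186, 0]) cube([3559, 94, 16]);
translate([174, 225, 16]) cube([3559, 16, 258]);
translate([174, 186, 274]) cube([3559, 94, 16]);


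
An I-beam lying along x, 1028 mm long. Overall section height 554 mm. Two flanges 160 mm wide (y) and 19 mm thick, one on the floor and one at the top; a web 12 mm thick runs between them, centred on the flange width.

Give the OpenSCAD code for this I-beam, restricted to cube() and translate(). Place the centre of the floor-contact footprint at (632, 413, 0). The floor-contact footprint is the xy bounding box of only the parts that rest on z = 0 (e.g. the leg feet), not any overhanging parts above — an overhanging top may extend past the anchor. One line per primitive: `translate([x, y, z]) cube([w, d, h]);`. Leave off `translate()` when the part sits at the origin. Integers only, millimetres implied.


translate([118, 333, 0]) cube([1028, 160, 19]);
translate([118, 407, 19]) cube([1028, 12, 516]);
translate([118, 333, 535]) cube([1028, 160, 19]);


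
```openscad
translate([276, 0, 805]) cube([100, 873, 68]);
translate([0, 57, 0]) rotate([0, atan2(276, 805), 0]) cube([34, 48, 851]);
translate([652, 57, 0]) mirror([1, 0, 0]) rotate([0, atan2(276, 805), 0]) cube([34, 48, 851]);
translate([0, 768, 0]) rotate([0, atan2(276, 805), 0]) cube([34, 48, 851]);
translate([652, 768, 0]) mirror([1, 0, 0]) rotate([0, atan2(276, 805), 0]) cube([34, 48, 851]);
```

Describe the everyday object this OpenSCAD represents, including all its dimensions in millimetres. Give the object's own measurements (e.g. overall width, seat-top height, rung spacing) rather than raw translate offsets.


A sawhorse. A 100×873×68 mm beam (x, y, z) sits on two A-frame leg pairs. Each pair is two raked legs of 34×48 mm section (48 mm along y) splaying symmetrically in x. Each leg rises 805 mm vertically over 276 mm of horizontal reach and is 851 mm long along its own axis. Every leg's outer bottom edge rests on the floor and its outer top edge meets a bottom edge of the beam — the left legs (tilting toward +x) meet the beam's −x bottom edge, the right legs (their mirror images, tilting toward −x) meet its +x bottom edge — so the leg tops tuck under the beam, the beam's underside is 805 mm above the floor, and the feet are 652 mm apart outside-to-outside with the beam centred between them. The two leg pairs are set in 57 mm from either end of the beam.


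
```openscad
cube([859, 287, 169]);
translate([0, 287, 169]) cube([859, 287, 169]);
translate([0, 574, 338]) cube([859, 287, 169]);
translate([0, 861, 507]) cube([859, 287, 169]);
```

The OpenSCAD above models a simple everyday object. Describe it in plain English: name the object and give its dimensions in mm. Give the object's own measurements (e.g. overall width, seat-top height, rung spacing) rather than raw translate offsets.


A straight staircase of 4 solid steps. Each step is 859 mm wide (x), 287 mm deep (y, the going) and 169 mm tall (the rise). The first step rests on the floor; each subsequent step sits one going further in +y and one rise higher in +z, directly behind and above the previous step with no overlap.


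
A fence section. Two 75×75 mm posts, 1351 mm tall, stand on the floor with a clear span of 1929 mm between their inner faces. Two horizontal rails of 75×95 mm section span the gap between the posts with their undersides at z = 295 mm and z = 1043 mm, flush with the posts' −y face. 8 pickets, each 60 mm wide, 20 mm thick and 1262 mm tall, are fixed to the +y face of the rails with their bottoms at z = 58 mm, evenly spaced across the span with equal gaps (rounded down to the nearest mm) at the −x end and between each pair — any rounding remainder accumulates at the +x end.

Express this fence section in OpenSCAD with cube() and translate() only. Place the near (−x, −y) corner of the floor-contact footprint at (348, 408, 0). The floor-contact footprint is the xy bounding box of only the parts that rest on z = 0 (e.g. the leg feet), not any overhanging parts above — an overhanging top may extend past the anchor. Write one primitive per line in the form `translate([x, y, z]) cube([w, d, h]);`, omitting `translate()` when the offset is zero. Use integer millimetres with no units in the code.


translate([348, 408, 0]) cube([75, 75, 1351]);
translate([2352, 408, 0]) cube([75, 75, 1351]);
translate([423, 408, 295]) cube([1929, 75, 95]);
translate([423, 408, 1043]) cube([1929, 75, 95]);
translate([584, 483, 58]) cube([60, 20, 1262]);
translate([805, 483, 58]) cube([60, 20, 1262]);
translate([1026, 483, 58]) cube([60, 20, 1262]);
translate([1247, 483, 58]) cube([60, 20, 1262]);
translate([1468, 483, 58]) cube([60, 20, 1262]);
translate([1689, 483, 58]) cube([60, 20, 1262]);
translate([1910, 483, 58]) cube([60, 20, 1262]);
translate([2131, 483, 58]) cube([60, 20, 1262]);


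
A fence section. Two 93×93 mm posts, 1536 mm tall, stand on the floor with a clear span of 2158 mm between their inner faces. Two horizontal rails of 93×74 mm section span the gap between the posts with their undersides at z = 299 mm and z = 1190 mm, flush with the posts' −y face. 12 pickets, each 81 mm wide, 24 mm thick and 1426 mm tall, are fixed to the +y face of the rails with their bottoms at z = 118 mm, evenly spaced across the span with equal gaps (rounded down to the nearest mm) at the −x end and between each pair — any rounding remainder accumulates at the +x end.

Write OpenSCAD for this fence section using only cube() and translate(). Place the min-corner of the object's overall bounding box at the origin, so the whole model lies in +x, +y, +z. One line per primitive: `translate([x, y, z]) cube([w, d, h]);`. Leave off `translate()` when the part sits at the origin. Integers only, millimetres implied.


cube([93, 93, 1536]);
translate([2251, 0, 0]) cube([93, 93, 1536]);
translate([93, 0, 299]) cube([2158, 93, 74]);
translate([93, 0, 1190]) cube([2158, 93, 74]);
translate([184, 93, 118]) cube([81, 24, 1426]);
translate([356, 93, 118]) cube([81, 24, 1426]);
translate([528, 93, 118]) cube([81, 24, 1426]);
translate([700, 93, 118]) cube([81, 24, 1426]);
translate([872, 93, 118]) cube([81, 24, 1426]);
translate([1044, 93, 118]) cube([81, 24, 1426]);
translate([1216, 93, 118]) cube([81, 24, 1426]);
translate([1388, 93, 118]) cube([81, 24, 1426]);
translate([1560, 93, 118]) cube([81, 24, 1426]);
translate([1732, 93, 118]) cube([81, 24, 1426]);
translate([1904, 93, 118]) cube([81, 24, 1426]);
translate([2076, 93, 118]) cube([81, 24, 1426]);


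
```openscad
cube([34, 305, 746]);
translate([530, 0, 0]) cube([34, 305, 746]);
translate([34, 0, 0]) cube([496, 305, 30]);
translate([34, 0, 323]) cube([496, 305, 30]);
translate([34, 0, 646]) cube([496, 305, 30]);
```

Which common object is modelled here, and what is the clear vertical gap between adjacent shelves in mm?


A bookshelf. The clear shelf gap is 293 mm.

Two tall side panels with 3 horizontal boards between them — a bookshelf. The first two shelf undersides are at z = 0 and z = 323; with shelf thickness 30, the clear gap is 323 − 0 − 30 = 293 mm.


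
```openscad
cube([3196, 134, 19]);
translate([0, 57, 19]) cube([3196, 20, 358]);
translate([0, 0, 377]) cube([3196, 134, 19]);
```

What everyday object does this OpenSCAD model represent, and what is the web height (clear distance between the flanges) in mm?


An I-beam. The web height is 358 mm.

Two wide flanges with a thin centred web — an I-beam. Overall 396 mm minus two 19 mm flanges gives a web of 396 − 2·19 = 358 mm.


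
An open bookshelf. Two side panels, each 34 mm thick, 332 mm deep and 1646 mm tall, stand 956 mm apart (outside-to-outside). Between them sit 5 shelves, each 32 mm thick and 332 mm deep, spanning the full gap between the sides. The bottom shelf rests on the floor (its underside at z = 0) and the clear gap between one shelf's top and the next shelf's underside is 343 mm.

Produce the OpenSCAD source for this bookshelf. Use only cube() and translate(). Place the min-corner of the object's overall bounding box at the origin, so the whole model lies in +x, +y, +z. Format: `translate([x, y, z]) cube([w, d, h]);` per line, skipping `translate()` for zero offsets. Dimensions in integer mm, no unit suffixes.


cube([34, 332, 1646]);
translate([922, 0, 0]) cube([34, 332, 1646]);
translate([34, 0, 0]) cube([888, 332, 32]);
translate([34, 0, 375]) cube([888, 332, 32]);
translate([34, 0, 750]) cube([888, 332, 32]);
translate([34, 0, 1125]) cube([888, 332, 32]);
translate([34, 0, 1500]) cube([888, 332, 32]);


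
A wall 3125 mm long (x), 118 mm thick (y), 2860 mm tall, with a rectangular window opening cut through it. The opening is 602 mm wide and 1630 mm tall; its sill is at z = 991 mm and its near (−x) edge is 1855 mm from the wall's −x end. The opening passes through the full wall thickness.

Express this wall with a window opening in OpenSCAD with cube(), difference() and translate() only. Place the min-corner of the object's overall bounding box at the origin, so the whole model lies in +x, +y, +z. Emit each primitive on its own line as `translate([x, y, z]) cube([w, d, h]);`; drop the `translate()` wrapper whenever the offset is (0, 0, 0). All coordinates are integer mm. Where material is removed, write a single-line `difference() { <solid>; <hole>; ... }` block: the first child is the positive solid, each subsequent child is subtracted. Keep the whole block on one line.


difference() { cube([3125, 118, 2860]); translate([1855, 0, 991]) cube([602, 118, 1630]); }


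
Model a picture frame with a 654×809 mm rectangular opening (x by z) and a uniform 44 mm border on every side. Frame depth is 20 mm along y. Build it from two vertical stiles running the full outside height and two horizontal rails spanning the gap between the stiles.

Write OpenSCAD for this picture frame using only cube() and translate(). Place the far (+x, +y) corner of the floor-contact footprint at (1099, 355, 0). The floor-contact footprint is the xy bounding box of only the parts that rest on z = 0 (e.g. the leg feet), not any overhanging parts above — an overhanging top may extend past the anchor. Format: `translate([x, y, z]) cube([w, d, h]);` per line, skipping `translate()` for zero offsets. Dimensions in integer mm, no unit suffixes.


translate([357, 335, 0]) cube([44, 20, 897]);
translate([1055, 335, 0]) cube([44, 20, 897]);
translate([401, 335, 0]) cube([654, 20, 44]);
translate([401, 335, 853]) cube([654, 20, 44]);


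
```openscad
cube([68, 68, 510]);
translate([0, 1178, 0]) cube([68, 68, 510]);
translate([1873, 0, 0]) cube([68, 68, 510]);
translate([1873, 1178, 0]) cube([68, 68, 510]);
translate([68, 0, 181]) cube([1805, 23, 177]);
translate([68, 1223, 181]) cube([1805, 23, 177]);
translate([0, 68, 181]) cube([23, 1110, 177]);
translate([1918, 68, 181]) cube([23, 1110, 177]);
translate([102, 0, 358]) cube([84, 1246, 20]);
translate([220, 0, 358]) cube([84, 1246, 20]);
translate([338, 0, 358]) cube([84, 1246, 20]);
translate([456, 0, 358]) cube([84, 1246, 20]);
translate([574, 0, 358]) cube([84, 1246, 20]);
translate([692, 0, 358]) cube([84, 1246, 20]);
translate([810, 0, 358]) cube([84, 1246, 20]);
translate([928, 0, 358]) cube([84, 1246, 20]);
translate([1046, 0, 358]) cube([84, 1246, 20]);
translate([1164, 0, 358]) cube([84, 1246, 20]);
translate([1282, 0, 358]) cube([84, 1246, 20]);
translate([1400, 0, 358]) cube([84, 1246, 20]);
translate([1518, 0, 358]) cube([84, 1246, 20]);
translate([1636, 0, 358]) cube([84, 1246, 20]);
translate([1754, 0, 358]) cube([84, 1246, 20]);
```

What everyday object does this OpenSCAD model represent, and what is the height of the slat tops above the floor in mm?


A bed frame. The slat-top height is 378 mm.

Four posts, four rails, and a row of slats — a bed frame. Slats sit on the rails at z = 181 + 177 = 358; with slat thickness 20, the top is 378 mm.


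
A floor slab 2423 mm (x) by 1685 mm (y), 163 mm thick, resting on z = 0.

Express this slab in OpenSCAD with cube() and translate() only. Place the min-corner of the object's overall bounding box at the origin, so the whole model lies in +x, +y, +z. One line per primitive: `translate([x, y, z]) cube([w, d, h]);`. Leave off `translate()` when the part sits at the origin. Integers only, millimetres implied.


cube([2423, 1685, 163]);


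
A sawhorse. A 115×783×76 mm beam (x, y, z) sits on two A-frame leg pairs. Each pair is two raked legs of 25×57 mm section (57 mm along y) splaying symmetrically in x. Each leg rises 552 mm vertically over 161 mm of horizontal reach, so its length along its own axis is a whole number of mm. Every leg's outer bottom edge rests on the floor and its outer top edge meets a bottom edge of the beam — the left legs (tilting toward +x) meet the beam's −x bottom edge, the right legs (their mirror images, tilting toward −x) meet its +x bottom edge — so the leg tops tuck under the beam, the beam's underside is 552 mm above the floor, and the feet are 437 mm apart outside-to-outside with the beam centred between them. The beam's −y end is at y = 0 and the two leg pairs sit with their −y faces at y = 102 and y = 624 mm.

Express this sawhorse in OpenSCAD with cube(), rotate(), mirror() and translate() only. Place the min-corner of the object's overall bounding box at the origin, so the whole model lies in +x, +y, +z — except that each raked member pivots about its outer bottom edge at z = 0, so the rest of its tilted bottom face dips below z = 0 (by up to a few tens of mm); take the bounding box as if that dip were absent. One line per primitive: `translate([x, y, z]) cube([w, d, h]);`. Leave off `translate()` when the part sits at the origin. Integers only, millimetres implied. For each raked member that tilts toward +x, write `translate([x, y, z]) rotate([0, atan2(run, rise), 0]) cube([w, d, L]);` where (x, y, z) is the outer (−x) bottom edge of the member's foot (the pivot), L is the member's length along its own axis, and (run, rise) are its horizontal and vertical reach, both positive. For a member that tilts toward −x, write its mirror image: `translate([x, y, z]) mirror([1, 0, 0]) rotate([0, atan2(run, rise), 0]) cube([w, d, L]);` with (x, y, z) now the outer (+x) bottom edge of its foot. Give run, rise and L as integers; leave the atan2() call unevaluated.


translate([161, 0, 552]) cube([115, 783, 76]);
translate([0, 102, 0]) rotate([0, atan2(161, 552), 0]) cube([25, 57, 575]);
translate([437, 102, 0]) mirror([1, 0, 0]) rotate([0, atan2(161, 552), 0]) cube([25, 57, 575]);
translate([0, 624, 0]) rotate([0, atan2(161, 552), 0]) cube([25, 57, 575]);
translate([437, 624, 0]) mirror([1, 0, 0]) rotate([0, atan2(161, 552), 0]) cube([25, 57, 575]);


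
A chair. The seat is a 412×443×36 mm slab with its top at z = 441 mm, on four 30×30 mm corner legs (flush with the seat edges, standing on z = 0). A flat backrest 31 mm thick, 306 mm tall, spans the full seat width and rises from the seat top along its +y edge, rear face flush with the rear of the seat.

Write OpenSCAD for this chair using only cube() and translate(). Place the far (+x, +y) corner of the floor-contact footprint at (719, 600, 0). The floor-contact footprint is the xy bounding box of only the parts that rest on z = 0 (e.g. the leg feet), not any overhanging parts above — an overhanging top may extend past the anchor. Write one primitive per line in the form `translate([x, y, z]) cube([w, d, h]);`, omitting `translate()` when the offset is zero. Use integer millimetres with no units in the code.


translate([307, 157, 405]) cube([412, 443, 36]);
translate([307, 157, 0]) cube([30, 30, 405]);
translate([689, 157, 0]) cube([30, 30, 405]);
translate([307, 570, 0]) cube([30, 30, 405]);
translate([689, 570, 0]) cube([30, 30, 405]);
translate([307, 569, 441]) cube([412, 31, 306]);


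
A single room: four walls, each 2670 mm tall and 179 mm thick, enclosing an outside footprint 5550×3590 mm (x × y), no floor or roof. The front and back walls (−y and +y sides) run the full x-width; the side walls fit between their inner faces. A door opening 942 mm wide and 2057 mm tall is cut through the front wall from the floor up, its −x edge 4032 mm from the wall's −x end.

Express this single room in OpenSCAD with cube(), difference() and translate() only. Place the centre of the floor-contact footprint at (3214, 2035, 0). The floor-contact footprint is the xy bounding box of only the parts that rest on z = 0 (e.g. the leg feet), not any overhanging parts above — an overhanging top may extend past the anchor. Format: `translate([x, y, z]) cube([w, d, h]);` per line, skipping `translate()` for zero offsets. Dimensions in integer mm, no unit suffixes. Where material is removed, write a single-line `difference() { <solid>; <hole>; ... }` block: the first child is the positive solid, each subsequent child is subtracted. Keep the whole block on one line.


difference() { translate([439, 240, 0]) cube([5550, 179, 2670]); translate([4471, 240, 0]) cube([942, 179, 2057]); }
translate([439, 3651, 0]) cube([5550, 179, 2670]);
translate([439, 419, 0]) cube([179, 3232, 2670]);
translate([5810, 419, 0]) cube([179, 3232, 2670]);


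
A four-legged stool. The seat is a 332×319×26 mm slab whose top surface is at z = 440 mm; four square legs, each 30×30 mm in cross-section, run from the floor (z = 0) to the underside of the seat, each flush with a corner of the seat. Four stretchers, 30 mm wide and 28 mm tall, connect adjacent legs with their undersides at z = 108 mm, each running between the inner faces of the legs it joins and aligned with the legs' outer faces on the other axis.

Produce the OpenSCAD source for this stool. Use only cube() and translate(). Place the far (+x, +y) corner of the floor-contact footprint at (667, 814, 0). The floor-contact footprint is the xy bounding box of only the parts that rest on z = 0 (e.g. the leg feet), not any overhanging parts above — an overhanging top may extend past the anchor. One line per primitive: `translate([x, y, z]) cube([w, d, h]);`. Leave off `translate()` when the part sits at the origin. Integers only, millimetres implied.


translate([335, 495, 414]) cube([332, 319, 26]);
translate([335, 495, 0]) cube([30, 30, 414]);
translate([637, 495, 0]) cube([30, 30, 414]);
translate([335, 784, 0]) cube([30, 30, 414]);
translate([637, 784, 0]) cube([30, 30, 414]);
translate([365, 495, 108]) cube([272, 30, 28]);
translate([365, 784, 108]) cube([272, 30, 28]);
translate([335, 525, 108]) cube([30, 259, 28]);
translate([637, 525, 108]) cube([30, 259, 28]);


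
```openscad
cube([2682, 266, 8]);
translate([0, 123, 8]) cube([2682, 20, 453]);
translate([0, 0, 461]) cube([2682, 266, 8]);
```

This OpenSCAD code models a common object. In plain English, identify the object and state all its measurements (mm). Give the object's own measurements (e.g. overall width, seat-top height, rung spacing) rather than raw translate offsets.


An I-beam lying along x, 2682 mm long. Overall section height 469 mm. Two flanges 266 mm wide (y) and 8 mm thick, one on the floor and one at the top; a web 20 mm thick runs between them, centred on the flange width.


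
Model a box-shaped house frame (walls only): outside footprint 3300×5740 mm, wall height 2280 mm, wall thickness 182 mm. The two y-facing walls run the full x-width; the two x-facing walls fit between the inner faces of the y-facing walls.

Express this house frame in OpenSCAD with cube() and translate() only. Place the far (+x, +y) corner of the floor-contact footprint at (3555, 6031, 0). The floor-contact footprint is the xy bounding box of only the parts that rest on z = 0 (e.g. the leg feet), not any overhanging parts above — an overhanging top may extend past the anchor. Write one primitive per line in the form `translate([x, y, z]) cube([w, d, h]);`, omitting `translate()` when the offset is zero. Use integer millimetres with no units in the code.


translate([255, 291, 0]) cube([3300, 182, 2280]);
translate([255, 5849, 0]) cube([3300, 182, 2280]);
translate([255, 473, 0]) cube([182, 5376, 2280]);
translate([3373, 473, 0]) cube([182, 5376, 2280]);


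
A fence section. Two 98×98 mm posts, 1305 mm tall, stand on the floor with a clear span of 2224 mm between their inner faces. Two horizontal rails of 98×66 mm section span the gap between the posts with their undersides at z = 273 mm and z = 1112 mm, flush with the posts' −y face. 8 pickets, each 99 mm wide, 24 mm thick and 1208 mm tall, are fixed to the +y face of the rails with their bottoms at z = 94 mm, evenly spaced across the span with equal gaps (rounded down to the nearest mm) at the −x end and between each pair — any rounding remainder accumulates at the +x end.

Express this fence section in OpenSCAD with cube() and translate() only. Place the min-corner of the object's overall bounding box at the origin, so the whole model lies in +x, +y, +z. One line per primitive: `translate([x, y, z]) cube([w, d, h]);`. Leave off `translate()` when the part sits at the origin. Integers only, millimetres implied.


cube([98, 98, 1305]);
translate([2322, 0, 0]) cube([98, 98, 1305]);
translate([98, 0, 273]) cube([2224, 98, 66]);
translate([98, 0, 1112]) cube([2224, 98, 66]);
translate([257, 98, 94]) cube([99, 24, 1208]);
translate([515, 98, 94]) cube([99, 24, 1208]);
translate([773, 98, 94]) cube([99, 24, 1208]);
translate([1031, 98, 94]) cube([99, 24, 1208]);
translate([1289, 98, 94]) cube([99, 24, 1208]);
translate([1547, 98, 94]) cube([99, 24, 1208]);
translate([1805, 98, 94]) cube([99, 24, 1208]);
translate([2063, 98, 94]) cube([99, 24, 1208]);


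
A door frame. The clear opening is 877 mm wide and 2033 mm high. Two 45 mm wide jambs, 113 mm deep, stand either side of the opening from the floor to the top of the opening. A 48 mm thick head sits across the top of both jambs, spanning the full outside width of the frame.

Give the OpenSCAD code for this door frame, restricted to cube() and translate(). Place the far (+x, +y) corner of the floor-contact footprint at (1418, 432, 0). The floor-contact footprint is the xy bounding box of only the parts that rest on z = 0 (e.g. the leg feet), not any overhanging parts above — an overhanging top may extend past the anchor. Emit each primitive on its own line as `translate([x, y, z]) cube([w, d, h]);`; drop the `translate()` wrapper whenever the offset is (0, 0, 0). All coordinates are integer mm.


translate([451, 319, 0]) cube([45, 113, 2033]);
translate([1373, 319, 0]) cube([45, 113, 2033]);
translate([451, 319, 2033]) cube([967, 113, 48]);


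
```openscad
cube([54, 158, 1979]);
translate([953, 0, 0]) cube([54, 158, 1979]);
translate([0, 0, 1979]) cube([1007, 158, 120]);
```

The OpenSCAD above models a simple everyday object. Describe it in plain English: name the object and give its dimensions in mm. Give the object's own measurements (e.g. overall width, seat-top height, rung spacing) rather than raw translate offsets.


A door frame. The clear opening is 899 mm wide and 1979 mm high. Two 54 mm wide jambs, 158 mm deep, stand either side of the opening from the floor to the top of the opening. A 120 mm thick head sits across the top of both jambs, spanning the full outside width of the frame.


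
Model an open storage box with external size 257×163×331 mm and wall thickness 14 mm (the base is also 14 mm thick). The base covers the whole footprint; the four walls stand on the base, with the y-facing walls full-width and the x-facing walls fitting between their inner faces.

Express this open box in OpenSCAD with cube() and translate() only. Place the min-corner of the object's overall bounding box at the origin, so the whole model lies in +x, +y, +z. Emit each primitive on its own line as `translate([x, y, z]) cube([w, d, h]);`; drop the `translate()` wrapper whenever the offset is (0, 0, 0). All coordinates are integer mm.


cube([257, 163, 14]);
translate([0, 0, 14]) cube([257, 14, 317]);
translate([0, 149, 14]) cube([257, 14, 317]);
translate([0, 14, 14]) cube([14, 135, 317]);
translate([243, 14, 14]) cube([14, 135, 317]);


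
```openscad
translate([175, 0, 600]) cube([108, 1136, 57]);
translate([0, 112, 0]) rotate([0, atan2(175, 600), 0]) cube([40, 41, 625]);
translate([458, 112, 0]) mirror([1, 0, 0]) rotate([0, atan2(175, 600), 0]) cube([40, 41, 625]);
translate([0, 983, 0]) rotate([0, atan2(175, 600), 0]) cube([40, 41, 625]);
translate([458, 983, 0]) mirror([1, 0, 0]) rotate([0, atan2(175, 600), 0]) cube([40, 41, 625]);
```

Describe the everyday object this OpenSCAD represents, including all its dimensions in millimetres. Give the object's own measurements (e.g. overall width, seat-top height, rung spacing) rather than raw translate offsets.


A sawhorse. A 108×1136×57 mm beam (x, y, z) sits on two A-frame leg pairs. Each pair is two raked legs of 40×41 mm section (41 mm along y) splaying symmetrically in x. Each leg rises 600 mm vertically over 175 mm of horizontal reach and is 625 mm long along its own axis. Every leg's outer bottom edge rests on the floor and its outer top edge meets a bottom edge of the beam — the left legs (tilting toward +x) meet the beam's −x bottom edge, the right legs (their mirror images, tilting toward −x) meet its +x bottom edge — so the leg tops tuck under the beam, the beam's underside is 600 mm above the floor, and the feet are 458 mm apart outside-to-outside with the beam centred between them. The two leg pairs are set in 112 mm from either end of the beam.


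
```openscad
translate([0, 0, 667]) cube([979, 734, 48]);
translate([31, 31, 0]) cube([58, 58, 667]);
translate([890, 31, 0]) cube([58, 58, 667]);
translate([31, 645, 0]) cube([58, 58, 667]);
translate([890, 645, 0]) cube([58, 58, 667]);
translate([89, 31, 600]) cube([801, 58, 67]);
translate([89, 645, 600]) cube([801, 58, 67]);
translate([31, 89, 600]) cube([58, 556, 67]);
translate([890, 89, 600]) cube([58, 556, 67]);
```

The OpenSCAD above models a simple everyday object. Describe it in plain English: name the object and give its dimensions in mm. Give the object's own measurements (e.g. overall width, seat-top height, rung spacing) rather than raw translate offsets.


A rectangular dining table. The top is 979×734×48 mm with its upper surface at z = 715 mm. It stands on four 58×58 mm square legs, each inset 31 mm from the nearest pair of top edges, running from the floor to the underside of the top. Four apron rails, 58 mm thick and 67 mm tall, run between adjacent legs with their top edges flush with the underside of the top and their outer faces flush with the legs' outer faces.


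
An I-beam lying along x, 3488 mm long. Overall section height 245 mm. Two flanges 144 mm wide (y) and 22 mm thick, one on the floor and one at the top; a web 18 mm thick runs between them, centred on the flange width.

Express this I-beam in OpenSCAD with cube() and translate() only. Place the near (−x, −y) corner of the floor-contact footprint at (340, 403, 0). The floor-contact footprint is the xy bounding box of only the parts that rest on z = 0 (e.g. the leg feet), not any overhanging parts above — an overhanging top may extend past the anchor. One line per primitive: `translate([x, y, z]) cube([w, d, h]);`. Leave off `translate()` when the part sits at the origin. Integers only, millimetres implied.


translate([340, 403, 0]) cube([3488, 144, 22]);
translate([340, 466, 22]) cube([3488, 18, 201]);
translate([340, 403, 223]) cube([3488, 144, 22]);


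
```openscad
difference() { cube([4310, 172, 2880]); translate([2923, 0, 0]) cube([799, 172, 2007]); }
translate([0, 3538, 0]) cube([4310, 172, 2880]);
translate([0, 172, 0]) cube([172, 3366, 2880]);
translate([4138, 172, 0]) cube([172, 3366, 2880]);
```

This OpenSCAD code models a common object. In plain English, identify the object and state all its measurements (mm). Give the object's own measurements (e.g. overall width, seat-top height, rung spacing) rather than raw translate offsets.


A single room: four walls, each 2880 mm tall and 172 mm thick, enclosing an outside footprint 4310×3710 mm (x × y), no floor or roof. The front and back walls (−y and +y sides) run the full x-width; the side walls fit between their inner faces. A door opening 799 mm wide and 2007 mm tall is cut through the front wall from the floor up, its −x edge 2923 mm from the wall's −x end.


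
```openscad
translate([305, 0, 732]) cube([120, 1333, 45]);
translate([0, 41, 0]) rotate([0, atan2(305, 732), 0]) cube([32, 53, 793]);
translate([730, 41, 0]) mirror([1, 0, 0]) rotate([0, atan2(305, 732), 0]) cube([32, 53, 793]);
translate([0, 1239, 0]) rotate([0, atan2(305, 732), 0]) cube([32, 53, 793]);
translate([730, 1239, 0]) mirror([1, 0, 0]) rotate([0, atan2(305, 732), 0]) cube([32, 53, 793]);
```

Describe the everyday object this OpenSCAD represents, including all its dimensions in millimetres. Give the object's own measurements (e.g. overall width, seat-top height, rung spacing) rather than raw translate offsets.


A sawhorse. A 120×1333×45 mm beam (x, y, z) sits on two A-frame leg pairs. Each pair is two raked legs of 32×53 mm section (53 mm along y) splaying symmetrically in x. Each leg rises 732 mm vertically over 305 mm of horizontal reach and is 793 mm long along its own axis. Every leg's outer bottom edge rests on the floor and its outer top edge meets a bottom edge of the beam — the left legs (tilting toward +x) meet the beam's −x bottom edge, the right legs (their mirror images, tilting toward −x) meet its +x bottom edge — so the leg tops tuck under the beam, the beam's underside is 732 mm above the floor, and the feet are 730 mm apart outside-to-outside with the beam centred between them. The two leg pairs are set in 41 mm from either end of the beam.


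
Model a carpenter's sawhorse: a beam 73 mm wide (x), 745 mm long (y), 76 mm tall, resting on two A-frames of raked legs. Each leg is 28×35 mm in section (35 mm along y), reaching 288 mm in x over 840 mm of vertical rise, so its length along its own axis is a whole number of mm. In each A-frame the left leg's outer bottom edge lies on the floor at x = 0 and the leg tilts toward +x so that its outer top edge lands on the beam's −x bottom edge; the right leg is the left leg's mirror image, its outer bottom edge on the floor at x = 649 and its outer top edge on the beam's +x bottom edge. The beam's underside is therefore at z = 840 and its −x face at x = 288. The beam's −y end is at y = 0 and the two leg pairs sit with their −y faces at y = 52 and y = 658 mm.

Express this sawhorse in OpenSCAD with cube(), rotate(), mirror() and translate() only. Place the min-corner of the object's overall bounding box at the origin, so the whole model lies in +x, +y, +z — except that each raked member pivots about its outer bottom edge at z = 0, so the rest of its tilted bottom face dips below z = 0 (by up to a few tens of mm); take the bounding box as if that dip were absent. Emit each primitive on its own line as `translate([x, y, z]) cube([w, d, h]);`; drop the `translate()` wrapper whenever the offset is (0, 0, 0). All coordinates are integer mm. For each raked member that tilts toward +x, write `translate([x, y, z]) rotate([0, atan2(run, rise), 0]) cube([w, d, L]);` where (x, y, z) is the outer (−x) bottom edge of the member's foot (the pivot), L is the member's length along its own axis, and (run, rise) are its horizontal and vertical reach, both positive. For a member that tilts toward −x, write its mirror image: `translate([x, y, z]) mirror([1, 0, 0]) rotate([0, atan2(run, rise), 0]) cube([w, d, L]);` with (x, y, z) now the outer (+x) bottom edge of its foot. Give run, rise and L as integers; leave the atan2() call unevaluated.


// leg length = √(288² + 840²) = 888
// right-leg outer foot x = 2·288 + 73 = 649
// beam min-corner = (288, 0, 840)
translate([288, 0, 840]) cube([73, 745, 76]);
translate([0, 52, 0]) rotate([0, atan2(288, 840), 0]) cube([28, 35, 888]);
translate([649, 52, 0]) mirror([1, 0, 0]) rotate([0, atan2(288, 840), 0]) cube([28, 35, 888]);
translate([0, 658, 0]) rotate([0, atan2(288, 840), 0]) cube([28, 35, 888]);
translate([649, 658, 0]) mirror([1, 0, 0]) rotate([0, atan2(288, 840), 0]) cube([28, 35, 888]);


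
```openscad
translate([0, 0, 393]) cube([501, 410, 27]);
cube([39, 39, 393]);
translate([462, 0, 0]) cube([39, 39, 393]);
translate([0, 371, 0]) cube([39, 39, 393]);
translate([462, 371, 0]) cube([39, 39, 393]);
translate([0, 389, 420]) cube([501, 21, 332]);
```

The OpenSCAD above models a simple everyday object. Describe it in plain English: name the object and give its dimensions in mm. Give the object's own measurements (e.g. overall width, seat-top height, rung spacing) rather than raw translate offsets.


A chair. The seat is a 501×410×27 mm slab with its top at z = 420 mm, on four 39×39 mm corner legs (flush with the seat edges, standing on z = 0). A flat backrest 21 mm thick, 332 mm tall, spans the full seat width and rises from the seat top along its +y edge, rear face flush with the rear of the seat.


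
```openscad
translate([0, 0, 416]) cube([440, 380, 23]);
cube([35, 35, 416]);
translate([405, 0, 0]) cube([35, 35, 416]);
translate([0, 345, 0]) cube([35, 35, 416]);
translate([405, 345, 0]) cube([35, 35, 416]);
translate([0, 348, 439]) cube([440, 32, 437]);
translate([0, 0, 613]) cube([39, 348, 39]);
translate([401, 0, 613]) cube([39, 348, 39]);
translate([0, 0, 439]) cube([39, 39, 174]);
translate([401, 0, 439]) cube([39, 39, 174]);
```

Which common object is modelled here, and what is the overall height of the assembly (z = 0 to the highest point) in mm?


A chair. The overall height is 876 mm.

A slab on four corner posts with a tall panel at the back — a chair. The seat slab sits at z = 416 with thickness 23, and the 437 mm backrest starts at the seat top, so the overall height is 416 + 23 + 437 = 876 mm.


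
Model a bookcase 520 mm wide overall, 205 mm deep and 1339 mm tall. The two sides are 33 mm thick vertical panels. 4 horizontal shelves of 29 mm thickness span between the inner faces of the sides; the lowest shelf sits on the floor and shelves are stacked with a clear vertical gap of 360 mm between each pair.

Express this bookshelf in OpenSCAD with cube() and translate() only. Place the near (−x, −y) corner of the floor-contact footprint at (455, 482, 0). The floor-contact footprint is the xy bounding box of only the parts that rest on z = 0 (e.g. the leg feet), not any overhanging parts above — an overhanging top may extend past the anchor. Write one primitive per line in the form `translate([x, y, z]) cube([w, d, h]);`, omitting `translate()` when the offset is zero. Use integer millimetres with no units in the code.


translate([455, 482, 0]) cube([33, 205, 1339]);
translate([942, 482, 0]) cube([33, 205, 1339]);
translate([488, 482, 0]) cube([454, 205, 29]);
translate([488, 482, 389]) cube([454, 205, 29]);
translate([488, 482, 778]) cube([454, 205, 29]);
translate([488, 482, 1167]) cube([454, 205, 29]);


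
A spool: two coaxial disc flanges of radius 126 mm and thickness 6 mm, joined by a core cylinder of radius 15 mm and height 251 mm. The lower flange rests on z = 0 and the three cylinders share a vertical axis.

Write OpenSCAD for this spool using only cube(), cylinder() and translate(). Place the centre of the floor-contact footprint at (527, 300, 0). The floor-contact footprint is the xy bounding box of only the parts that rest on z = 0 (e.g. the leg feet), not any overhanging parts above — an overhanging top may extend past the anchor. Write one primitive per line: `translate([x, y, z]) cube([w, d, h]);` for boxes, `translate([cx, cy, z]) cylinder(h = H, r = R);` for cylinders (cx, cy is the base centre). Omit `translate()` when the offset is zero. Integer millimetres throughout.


translate([527, 300, 0]) cylinder(h = 6, r = 126);
translate([527, 300, 6]) cylinder(h = 251, r = 15);
translate([527, 300, 257]) cylinder(h = 6, r = 126);


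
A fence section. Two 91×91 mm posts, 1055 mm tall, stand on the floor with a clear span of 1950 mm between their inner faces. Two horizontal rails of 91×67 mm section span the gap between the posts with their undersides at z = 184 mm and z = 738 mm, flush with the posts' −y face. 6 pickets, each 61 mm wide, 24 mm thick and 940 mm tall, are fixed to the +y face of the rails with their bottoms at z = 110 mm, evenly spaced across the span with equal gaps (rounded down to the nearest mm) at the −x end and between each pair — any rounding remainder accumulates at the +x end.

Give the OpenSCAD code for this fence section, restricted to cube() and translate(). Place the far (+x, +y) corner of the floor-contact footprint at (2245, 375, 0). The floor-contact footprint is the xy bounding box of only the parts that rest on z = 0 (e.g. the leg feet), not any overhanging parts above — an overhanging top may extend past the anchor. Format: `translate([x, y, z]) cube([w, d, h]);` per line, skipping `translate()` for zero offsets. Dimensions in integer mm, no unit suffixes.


translate([113, 284, 0]) cube([91, 91, 1055]);
translate([2154, 284, 0]) cube([91, 91, 1055]);
translate([204, 284, 184]) cube([1950, 91, 67]);
translate([204, 284, 738]) cube([1950, 91, 67]);
translate([430, 375, 110]) cube([61, 24, 940]);
translate([717, 375, 110]) cube([61, 24, 940]);
translate([1004, 375, 110]) cube([61, 24, 940]);
translate([1291, 375, 110]) cube([61, 24, 940]);
translate([1578, 375, 110]) cube([61, 24, 940]);
translate([1865, 375, 110]) cube([61, 24, 940]);
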